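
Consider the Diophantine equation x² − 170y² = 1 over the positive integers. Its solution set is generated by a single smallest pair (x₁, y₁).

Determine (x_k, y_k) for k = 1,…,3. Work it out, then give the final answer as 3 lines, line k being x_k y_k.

√170 = [13; 26, …], period ℓ=1 (odd) → k=1
k=0  a_k=13  p_k/q_k = 13/1
k=1  a_k=26  p_k/q_k = 339/26
fundamental: x₁=339, y₁=26  (since 114921 − 170·676 = 1)
(x_2, y_2) = (339·339 + 170·26·26, 339·26 + 26·339) = (229841, 17628)
(x_3, y_3) = (339·229841 + 170·26·17628, 339·17628 + 26·229841) = (155831859, 11951758)

339 26
229841 17628
155831859 11951758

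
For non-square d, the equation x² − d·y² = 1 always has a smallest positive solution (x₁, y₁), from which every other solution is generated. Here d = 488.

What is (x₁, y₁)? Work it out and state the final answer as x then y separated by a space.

d=488: √d = [22; 11,44] (ℓ=2, even), read p_1/q_1
a_0=22:  p_0=22·1+0=22,  q_0=22·0+1=1
a_1=11:  p_1=11·22+1=243,  q_1=11·1+0=11
→ (243, 11).  Check: 243²=59049, 488·11²=59048, difference 1.

243 11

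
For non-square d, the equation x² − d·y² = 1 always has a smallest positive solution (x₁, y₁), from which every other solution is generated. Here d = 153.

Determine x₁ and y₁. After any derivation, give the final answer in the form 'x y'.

2177 176

√153 → a₀=12, period (2,1,2,2,2,1,2,24); ℓ=8 even so k=7
step 0: (12, 1)  from 12·(1,0) + (0,1)
step 1: (25, 2)  from 2·(12,1) + (1,0)
step 2: (37, 3)  from 1·(25,2) + (12,1)
…
step 4: (235, 19)  from 2·(99,8) + (37,3)
…
step 6: (804, 65)  from 1·(569,46) + (235,19)
step 7: (2177, 176)  from 2·(804,65) + (569,46)
(x₁, y₁) = (2177, 176);  2177² − 153·176² = 1 ✓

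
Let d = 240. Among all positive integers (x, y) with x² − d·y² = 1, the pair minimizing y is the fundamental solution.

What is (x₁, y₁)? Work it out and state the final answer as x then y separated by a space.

√240 = [15; 2,30, …], period ℓ=2 (even) → k=1
i=0: a=15 ⇒ p=15, q=1
i=1: a=2 ⇒ p=31, q=2
fundamental: x₁=31, y₁=2  (since 961 − 240·4 = 1)

31 2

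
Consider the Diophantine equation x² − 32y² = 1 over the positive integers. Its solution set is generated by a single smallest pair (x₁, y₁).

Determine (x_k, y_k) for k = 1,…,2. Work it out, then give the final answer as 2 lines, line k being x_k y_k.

√32 = [5; 1,1,1,10, …], period ℓ=4 (even) → k=3
step 0: (5, 1)  from 5·(1,0) + (0,1)
step 1: (6, 1)  from 1·(5,1) + (1,0)
step 2: (11, 2)  from 1·(6,1) + (5,1)
step 3: (17, 3)  from 1·(11,2) + (6,1)
fundamental: x₁=17, y₁=3  (since 289 − 32·9 = 1)
n=2: (17,3)∘(17,3) = (17·17+32·3·3, 17·3+3·17) = (577,102)

17 3
577 102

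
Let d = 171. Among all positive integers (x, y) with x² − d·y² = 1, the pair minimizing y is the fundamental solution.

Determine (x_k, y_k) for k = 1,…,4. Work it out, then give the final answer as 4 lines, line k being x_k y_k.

170 13
57799 4420
19651490 1502787
6681448801 510943160

d=171: √d = [13; 13,26] (ℓ=2, even), read p_1/q_1
i=0: a=13 ⇒ p=13, q=1
i=1: a=13 ⇒ p=170, q=13
(x₁, y₁) = (170, 13);  170² − 171·13² = 1 ✓
(170+13√171)^2 = 57799 + 4420√171
(170+13√171)^3 = 19651490 + 1502787√171
(170+13√171)^4 = 6681448801 + 510943160√171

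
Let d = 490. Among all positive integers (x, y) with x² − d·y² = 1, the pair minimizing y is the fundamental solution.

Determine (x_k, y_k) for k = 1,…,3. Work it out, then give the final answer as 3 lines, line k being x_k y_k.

[22; 7,2,1,4,4,4,1,2,7,44] for √490; ℓ=10 ⇒ convergent index 9
k=0  a_k=22  p_k/q_k = 22/1
…
k=6  a_k=4  p_k/q_k = 40708/1839
…
k=8  a_k=2  p_k/q_k = 141338/6385
k=9  a_k=7  p_k/q_k = 1039681/46968
(x₁, y₁) = (1039681, 46968);  1039681² − 490·46968² = 1 ✓
(1039681+46968√490)^2 = 2161873163521 + 97663474416√490
(1039681+46968√490)^3 = 4495316905044313921 + 203077717488555624√490

1039681 46968
2161873163521 97663474416
4495316905044313921 203077717488555624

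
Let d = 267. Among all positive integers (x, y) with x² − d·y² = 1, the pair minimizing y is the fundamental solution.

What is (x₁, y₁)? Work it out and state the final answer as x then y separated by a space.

√267 = [16; 2,1,15,1,2,32, …], period ℓ=6 (even) → k=5
k=0  a_k=16  p_k/q_k = 16/1
…
k=3  a_k=15  p_k/q_k = 768/47
k=4  a_k=1  p_k/q_k = 817/50
k=5  a_k=2  p_k/q_k = 2402/147
fundamental: x₁=2402, y₁=147  (since 5769604 − 267·21609 = 1)

2402 147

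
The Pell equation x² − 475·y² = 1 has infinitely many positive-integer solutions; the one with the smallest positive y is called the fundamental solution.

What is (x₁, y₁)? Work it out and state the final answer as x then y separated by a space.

√475 = [21; 1,3,1,6,2,6,1,3,1,42, …], period ℓ=10 (even) → k=9
k=0  a_k=21  p_k/q_k = 21/1
k=1  a_k=1  p_k/q_k = 22/1
…
k=3  a_k=1  p_k/q_k = 109/5
k=4  a_k=6  p_k/q_k = 741/34
k=5  a_k=2  p_k/q_k = 1591/73
k=6  a_k=6  p_k/q_k = 10287/472
k=7  a_k=1  p_k/q_k = 11878/545
k=8  a_k=3  p_k/q_k = 45921/2107
k=9  a_k=1  p_k/q_k = 57799/2652
fundamental: x₁=57799, y₁=2652  (since 3340724401 − 475·7033104 = 1)

57799 2652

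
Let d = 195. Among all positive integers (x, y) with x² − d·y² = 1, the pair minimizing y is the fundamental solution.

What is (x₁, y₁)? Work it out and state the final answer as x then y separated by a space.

14 1

d=195: √d = [13; 1,26] (ℓ=2, even), read p_1/q_1
k=0  a_k=13  p_k/q_k = 13/1
k=1  a_k=1  p_k/q_k = 14/1
fundamental: x₁=14, y₁=1  (since 196 − 195·1 = 1)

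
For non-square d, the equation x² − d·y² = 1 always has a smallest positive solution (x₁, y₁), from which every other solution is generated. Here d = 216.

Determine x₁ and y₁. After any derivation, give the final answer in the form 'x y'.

485 33

√216 = [14; 1,2,3,2,1,28, …], period ℓ=6 (even) → k=5
a_0=14:  p_0=14·1+0=14,  q_0=14·0+1=1
…
a_2=2:  p_2=2·15+14=44,  q_2=2·1+1=3
a_3=3:  p_3=3·44+15=147,  q_3=3·3+1=10
a_4=2:  p_4=2·147+44=338,  q_4=2·10+3=23
a_5=1:  p_5=1·338+147=485,  q_5=1·23+10=33
(x₁, y₁) = (485, 33);  485² − 216·33² = 1 ✓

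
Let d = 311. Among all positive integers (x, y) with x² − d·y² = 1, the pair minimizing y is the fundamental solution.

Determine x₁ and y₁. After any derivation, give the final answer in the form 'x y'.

16883880 957397

√311 → a₀=17, period (1,1,1,2,1,…,1,1,34); ℓ=16 even so k=15
a_0=17:  p_0=17·1+0=17,  q_0=17·0+1=1
a_1=1:  p_1=1·17+1=18,  q_1=1·1+0=1
a_2=1:  p_2=1·18+17=35,  q_2=1·1+1=2
…
a_9=3:  p_9=3·71158+4109=217583,  q_9=3·4035+233=12338
…
a_11=1:  p_11=1·1376656+217583=1594239,  q_11=1·78063+12338=90401
a_12=2:  p_12=2·1594239+1376656=4565134,  q_12=2·90401+78063=258865
…
a_14=1:  p_14=1·6159373+4565134=10724507,  q_14=1·349266+258865=608131
a_15=1:  p_15=1·10724507+6159373=16883880,  q_15=1·608131+349266=957397
→ (16883880, 957397).  Check: 16883880²=285065403854400, 311·957397²=285065403854399, difference 1.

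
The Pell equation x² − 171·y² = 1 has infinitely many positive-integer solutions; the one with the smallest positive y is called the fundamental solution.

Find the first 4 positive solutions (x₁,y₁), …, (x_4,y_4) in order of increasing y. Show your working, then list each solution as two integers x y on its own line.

√171 → a₀=13, period (13,26); ℓ=2 even so k=1
k=0  a_k=13  p_k/q_k = 13/1
k=1  a_k=13  p_k/q_k = 170/13
fundamental: x₁=170, y₁=13  (since 28900 − 171·169 = 1)
n=2: (170,13)∘(170,13) = (170·170+171·13·13, 170·13+13·170) = (57799,4420)
n=3: (57799,4420)∘(170,13) = (170·57799+171·13·4420, 170·4420+13·57799) = (19651490,1502787)
n=4: (19651490,1502787)∘(170,13) = (170·19651490+171·13·1502787, 170·1502787+13·19651490) = (6681448801,510943160)

170 13
57799 4420
19651490 1502787
6681448801 510943160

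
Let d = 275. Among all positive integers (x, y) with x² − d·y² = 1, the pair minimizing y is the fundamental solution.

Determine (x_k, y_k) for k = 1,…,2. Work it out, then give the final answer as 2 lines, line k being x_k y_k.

199 12
79201 4776

√275 = [16; 1,1,2,1,1,32, …], period ℓ=6 (even) → k=5
i=0: a=16 ⇒ p=16, q=1
i=1: a=1 ⇒ p=17, q=1
i=2: a=1 ⇒ p=33, q=2
i=3: a=2 ⇒ p=83, q=5
i=4: a=1 ⇒ p=116, q=7
i=5: a=1 ⇒ p=199, q=12
fundamental: x₁=199, y₁=12  (since 39601 − 275·144 = 1)
(199+12√275)^2 = 79201 + 4776√275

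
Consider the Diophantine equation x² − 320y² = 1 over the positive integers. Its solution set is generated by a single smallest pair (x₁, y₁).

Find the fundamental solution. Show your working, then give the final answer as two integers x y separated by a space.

161 9

d=320: √d = [17; 1,7,1,34] (ℓ=4, even), read p_3/q_3
step 0: (17, 1)  from 17·(1,0) + (0,1)
…
step 2: (143, 8)  from 7·(18,1) + (17,1)
step 3: (161, 9)  from 1·(143,8) + (18,1)
(x₁, y₁) = (161, 9);  161² − 320·9² = 1 ✓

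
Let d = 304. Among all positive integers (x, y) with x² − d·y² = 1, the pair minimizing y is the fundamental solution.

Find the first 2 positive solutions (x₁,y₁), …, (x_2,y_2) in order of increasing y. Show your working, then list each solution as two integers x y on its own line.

√304 = [17; 2,3,2,1,1,1,1,1,2,3,2,34, …], period ℓ=12 (even) → k=11
k=0  a_k=17  p_k/q_k = 17/1
…
k=2  a_k=3  p_k/q_k = 122/7
…
k=9  a_k=2  p_k/q_k = 7445/427
k=10  a_k=3  p_k/q_k = 25177/1444
k=11  a_k=2  p_k/q_k = 57799/3315
fundamental: x₁=57799, y₁=3315  (since 3340724401 − 304·10989225 = 1)
(x_2, y_2) = (57799·57799 + 304·3315·3315, 57799·3315 + 3315·57799) = (6681448801, 383207370)

57799 3315
6681448801 383207370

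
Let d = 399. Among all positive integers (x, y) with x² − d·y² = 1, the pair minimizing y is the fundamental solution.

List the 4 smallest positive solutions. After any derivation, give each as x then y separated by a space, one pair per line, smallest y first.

20 1
799 40
31940 1599
1276801 63920

√399 → a₀=19, period (1,38); ℓ=2 even so k=1
k=0  a_k=19  p_k/q_k = 19/1
k=1  a_k=1  p_k/q_k = 20/1
fundamental: x₁=20, y₁=1  (since 400 − 399·1 = 1)
(x_2, y_2) = (20·20 + 399·1·1, 20·1 + 1·20) = (799, 40)
(x_3, y_3) = (20·799 + 399·1·40, 20·40 + 1·799) = (31940, 1599)
(x_4, y_4) = (20·31940 + 399·1·1599, 20·1599 + 1·31940) = (1276801, 63920)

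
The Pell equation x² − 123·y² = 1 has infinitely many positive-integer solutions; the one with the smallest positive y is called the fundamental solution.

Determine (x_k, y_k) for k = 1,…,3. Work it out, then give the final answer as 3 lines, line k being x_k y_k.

[11; 11,22] for √123; ℓ=2 ⇒ convergent index 1
k=0  a_k=11  p_k/q_k = 11/1
k=1  a_k=11  p_k/q_k = 122/11
(x₁, y₁) = (122, 11);  122² − 123·11² = 1 ✓
(122+11√123)^2 = 29767 + 2684√123
(122+11√123)^3 = 7263026 + 654885√123

122 11
29767 2684
7263026 654885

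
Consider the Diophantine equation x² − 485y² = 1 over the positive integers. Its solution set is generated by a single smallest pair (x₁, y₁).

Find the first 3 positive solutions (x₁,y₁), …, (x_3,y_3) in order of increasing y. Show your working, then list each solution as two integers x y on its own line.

√485 = [22; 44, …], period ℓ=1 (odd) → k=1
k=0  a_k=22  p_k/q_k = 22/1
k=1  a_k=44  p_k/q_k = 969/44
(x₁, y₁) = (969, 44);  969² − 485·44² = 1 ✓
k=2:  x_2 = 969·969+485·44·44 = 1877921,  y_2 = 969·44+44·969 = 85272
k=3:  x_3 = 969·1877921+485·44·85272 = 3639409929,  y_3 = 969·85272+44·1877921 = 165257092

969 44
1877921 85272
3639409929 165257092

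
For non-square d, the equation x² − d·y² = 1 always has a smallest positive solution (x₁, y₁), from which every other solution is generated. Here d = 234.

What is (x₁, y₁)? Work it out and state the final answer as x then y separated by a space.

5201 340

d=234: √d = [15; 3,2,1,2,1,2,3,30] (ℓ=8, even), read p_7/q_7
step 0: (15, 1)  from 15·(1,0) + (0,1)
step 1: (46, 3)  from 3·(15,1) + (1,0)
…
step 5: (566, 37)  from 1·(413,27) + (153,10)
step 6: (1545, 101)  from 2·(566,37) + (413,27)
step 7: (5201, 340)  from 3·(1545,101) + (566,37)
fundamental: x₁=5201, y₁=340  (since 27050401 − 234·115600 = 1)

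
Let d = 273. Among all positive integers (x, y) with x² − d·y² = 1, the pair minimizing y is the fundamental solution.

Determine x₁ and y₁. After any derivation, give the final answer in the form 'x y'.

d=273: √d = [16; 1,1,10,1,1,32] (ℓ=6, even), read p_5/q_5
k=0  a_k=16  p_k/q_k = 16/1
k=1  a_k=1  p_k/q_k = 17/1
k=2  a_k=1  p_k/q_k = 33/2
…
k=4  a_k=1  p_k/q_k = 380/23
k=5  a_k=1  p_k/q_k = 727/44
fundamental: x₁=727, y₁=44  (since 528529 − 273·1936 = 1)

727 44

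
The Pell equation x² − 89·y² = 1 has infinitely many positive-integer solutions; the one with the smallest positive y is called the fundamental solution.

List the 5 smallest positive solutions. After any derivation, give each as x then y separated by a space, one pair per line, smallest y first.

√89 → a₀=9, period (2,3,3,2,18); ℓ=5 odd so k=9
step 0: (9, 1)  from 9·(1,0) + (0,1)
…
step 8: (216991, 23001)  from 3·(66019,6998) + (18934,2007)
step 9: (500001, 53000)  from 2·(216991,23001) + (66019,6998)
fundamental: x₁=500001, y₁=53000  (since 250001000001 − 89·2809000000 = 1)
(500001+53000√89)^2 = 500002000001 + 53000106000√89
(500001+53000√89)^3 = 500003000004500001 + 53000212000159000√89
(500001+53000√89)^4 = 500004000010000008000001 + 53000318000530000212000√89
(500001+53000√89)^5 = 500005000017500025000012500001 + 53000424001113001060000265000√89

500001 53000
500002000001 53000106000
500003000004500001 53000212000159000
500004000010000008000001 53000318000530000212000
500005000017500025000012500001 53000424001113001060000265000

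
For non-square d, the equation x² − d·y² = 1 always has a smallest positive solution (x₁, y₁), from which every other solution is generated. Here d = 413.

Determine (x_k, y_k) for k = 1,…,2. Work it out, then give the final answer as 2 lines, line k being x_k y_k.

113399 5580
25718666401 1265532840

√413 = [20; 3,9,1,4,1,9,3,40, …], period ℓ=8 (even) → k=7
k=0  a_k=20  p_k/q_k = 20/1
…
k=2  a_k=9  p_k/q_k = 569/28
k=3  a_k=1  p_k/q_k = 630/31
k=4  a_k=4  p_k/q_k = 3089/152
k=5  a_k=1  p_k/q_k = 3719/183
k=6  a_k=9  p_k/q_k = 36560/1799
k=7  a_k=3  p_k/q_k = 113399/5580
→ (113399, 5580).  Check: 113399²=12859333201, 413·5580²=12859333200, difference 1.
k=2:  x_2 = 113399·113399+413·5580·5580 = 25718666401,  y_2 = 113399·5580+5580·113399 = 1265532840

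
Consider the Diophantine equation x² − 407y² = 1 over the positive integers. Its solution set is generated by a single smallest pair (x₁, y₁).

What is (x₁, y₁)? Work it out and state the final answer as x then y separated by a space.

√407 = [20; 5,1,2,1,5,40, …], period ℓ=6 (even) → k=5
a_0=20:  p_0=20·1+0=20,  q_0=20·0+1=1
a_1=5:  p_1=5·20+1=101,  q_1=5·1+0=5
…
a_3=2:  p_3=2·121+101=343,  q_3=2·6+5=17
a_4=1:  p_4=1·343+121=464,  q_4=1·17+6=23
a_5=5:  p_5=5·464+343=2663,  q_5=5·23+17=132
→ (2663, 132).  Check: 2663²=7091569, 407·132²=7091568, difference 1.

2663 132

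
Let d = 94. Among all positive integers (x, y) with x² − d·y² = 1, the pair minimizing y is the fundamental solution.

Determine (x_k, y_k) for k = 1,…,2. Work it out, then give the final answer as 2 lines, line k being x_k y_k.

2143295 221064
9187426914049 947610731760

d=94: √d = [9; 1,2,3,1,1,…,2,1,18] (ℓ=16, even), read p_15/q_15
step 0: (9, 1)  from 9·(1,0) + (0,1)
step 1: (10, 1)  from 1·(9,1) + (1,0)
…
step 3: (97, 10)  from 3·(29,3) + (10,1)
…
step 7: (1464, 151)  from 1·(1241,128) + (223,23)
step 8: (12953, 1336)  from 8·(1464,151) + (1241,128)
…
step 10: (85038, 8771)  from 5·(14417,1487) + (12953,1336)
…
step 13: (652934, 67345)  from 3·(184493,19029) + (99455,10258)
step 14: (1490361, 153719)  from 2·(652934,67345) + (184493,19029)
step 15: (2143295, 221064)  from 1·(1490361,153719) + (652934,67345)
fundamental: x₁=2143295, y₁=221064  (since 4593713457025 − 94·48869292096 = 1)
(2143295+221064√94)^2 = 9187426914049 + 947610731760√94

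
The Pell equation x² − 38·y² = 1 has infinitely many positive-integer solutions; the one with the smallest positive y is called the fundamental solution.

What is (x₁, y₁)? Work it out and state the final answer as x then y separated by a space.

d=38: √d = [6; 6,12] (ℓ=2, even), read p_1/q_1
i=0: a=6 ⇒ p=6, q=1
i=1: a=6 ⇒ p=37, q=6
fundamental: x₁=37, y₁=6  (since 1369 − 38·36 = 1)

37 6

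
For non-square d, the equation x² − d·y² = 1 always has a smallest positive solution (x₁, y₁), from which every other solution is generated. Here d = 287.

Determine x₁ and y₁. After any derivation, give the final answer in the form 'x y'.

[16; 1,15,1,32] for √287; ℓ=4 ⇒ convergent index 3
i=0: a=16 ⇒ p=16, q=1
…
i=2: a=15 ⇒ p=271, q=16
i=3: a=1 ⇒ p=288, q=17
→ (288, 17).  Check: 288²=82944, 287·17²=82943, difference 1.

288 17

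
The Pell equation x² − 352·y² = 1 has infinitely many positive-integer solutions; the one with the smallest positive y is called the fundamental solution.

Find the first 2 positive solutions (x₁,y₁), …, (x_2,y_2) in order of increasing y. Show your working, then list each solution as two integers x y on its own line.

77617 4137
12048797377 642203058

d=352: √d = [18; 1,3,5,9,5,3,1,36] (ℓ=8, even), read p_7/q_7
a_0=18:  p_0=18·1+0=18,  q_0=18·0+1=1
…
a_3=5:  p_3=5·75+19=394,  q_3=5·4+1=21
a_4=9:  p_4=9·394+75=3621,  q_4=9·21+4=193
a_5=5:  p_5=5·3621+394=18499,  q_5=5·193+21=986
a_6=3:  p_6=3·18499+3621=59118,  q_6=3·986+193=3151
a_7=1:  p_7=1·59118+18499=77617,  q_7=1·3151+986=4137
→ (77617, 4137).  Check: 77617²=6024398689, 352·4137²=6024398688, difference 1.
n=2: (77617,4137)∘(77617,4137) = (77617·77617+352·4137·4137, 77617·4137+4137·77617) = (12048797377,642203058)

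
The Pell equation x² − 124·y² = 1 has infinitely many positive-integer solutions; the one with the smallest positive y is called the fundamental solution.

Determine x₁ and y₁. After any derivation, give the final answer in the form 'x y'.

[11; 7,2,1,1,1,…,2,7,22] for √124; ℓ=16 ⇒ convergent index 15
a_0=11:  p_0=11·1+0=11,  q_0=11·0+1=1
a_1=7:  p_1=7·11+1=78,  q_1=7·1+0=7
…
a_7=1:  p_7=1·2383+657=3040,  q_7=1·214+59=273
a_8=4:  p_8=4·3040+2383=14543,  q_8=4·273+214=1306
…
a_10=3:  p_10=3·17583+14543=67292,  q_10=3·1579+1306=6043
…
a_12=1:  p_12=1·84875+67292=152167,  q_12=1·7622+6043=13665
…
a_14=2:  p_14=2·237042+152167=626251,  q_14=2·21287+13665=56239
a_15=7:  p_15=7·626251+237042=4620799,  q_15=7·56239+21287=414960
(x₁, y₁) = (4620799, 414960);  4620799² − 124·414960² = 1 ✓

4620799 414960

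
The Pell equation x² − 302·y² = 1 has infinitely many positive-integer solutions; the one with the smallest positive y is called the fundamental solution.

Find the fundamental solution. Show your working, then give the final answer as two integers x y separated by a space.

4276623 246092

√302 → a₀=17, period (2,1,1,1,4,…,1,2,34); ℓ=16 even so k=15
a_0=17:  p_0=17·1+0=17,  q_0=17·0+1=1
a_1=2:  p_1=2·17+1=35,  q_1=2·1+0=2
…
a_3=1:  p_3=1·52+35=87,  q_3=1·3+2=5
…
a_11=4:  p_11=4·107675+36581=467281,  q_11=4·6196+2105=26889
a_12=1:  p_12=1·467281+107675=574956,  q_12=1·26889+6196=33085
a_13=1:  p_13=1·574956+467281=1042237,  q_13=1·33085+26889=59974
a_14=1:  p_14=1·1042237+574956=1617193,  q_14=1·59974+33085=93059
a_15=2:  p_15=2·1617193+1042237=4276623,  q_15=2·93059+59974=246092
(x₁, y₁) = (4276623, 246092);  4276623² − 302·246092² = 1 ✓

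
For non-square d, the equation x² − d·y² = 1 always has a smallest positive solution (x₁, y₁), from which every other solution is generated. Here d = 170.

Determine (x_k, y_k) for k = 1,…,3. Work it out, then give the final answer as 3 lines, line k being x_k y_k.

d=170: √d = [13; 26] (ℓ=1, odd), read p_1/q_1
k=0  a_k=13  p_k/q_k = 13/1
k=1  a_k=26  p_k/q_k = 339/26
→ (339, 26).  Check: 339²=114921, 170·26²=114920, difference 1.
(339+26√170)^2 = 229841 + 17628√170
(339+26√170)^3 = 155831859 + 11951758√170

339 26
229841 17628
155831859 11951758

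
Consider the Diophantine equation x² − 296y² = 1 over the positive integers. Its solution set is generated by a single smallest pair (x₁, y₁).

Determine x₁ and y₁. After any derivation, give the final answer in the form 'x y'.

d=296: √d = [17; 4,1,7,1,4,34] (ℓ=6, even), read p_5/q_5
k=0  a_k=17  p_k/q_k = 17/1
k=1  a_k=4  p_k/q_k = 69/4
k=2  a_k=1  p_k/q_k = 86/5
k=3  a_k=7  p_k/q_k = 671/39
k=4  a_k=1  p_k/q_k = 757/44
k=5  a_k=4  p_k/q_k = 3699/215
→ (3699, 215).  Check: 3699²=13682601, 296·215²=13682600, difference 1.

3699 215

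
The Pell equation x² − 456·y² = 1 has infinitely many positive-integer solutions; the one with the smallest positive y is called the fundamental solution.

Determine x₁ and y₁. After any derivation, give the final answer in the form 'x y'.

1025 48

[21; 2,1,4,1,2,42] for √456; ℓ=6 ⇒ convergent index 5
step 0: (21, 1)  from 21·(1,0) + (0,1)
…
step 2: (64, 3)  from 1·(43,2) + (21,1)
step 3: (299, 14)  from 4·(64,3) + (43,2)
step 4: (363, 17)  from 1·(299,14) + (64,3)
step 5: (1025, 48)  from 2·(363,17) + (299,14)
fundamental: x₁=1025, y₁=48  (since 1050625 − 456·2304 = 1)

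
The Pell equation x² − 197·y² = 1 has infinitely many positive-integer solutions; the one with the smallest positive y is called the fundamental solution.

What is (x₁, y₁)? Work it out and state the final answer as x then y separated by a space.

d=197: √d = [14; 28] (ℓ=1, odd), read p_1/q_1
k=0  a_k=14  p_k/q_k = 14/1
k=1  a_k=28  p_k/q_k = 393/28
(x₁, y₁) = (393, 28);  393² − 197·28² = 1 ✓

393 28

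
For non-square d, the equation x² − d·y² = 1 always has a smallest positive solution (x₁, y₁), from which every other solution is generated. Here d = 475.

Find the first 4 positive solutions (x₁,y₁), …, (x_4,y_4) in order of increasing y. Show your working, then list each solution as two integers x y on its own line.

[21; 1,3,1,6,2,6,1,3,1,42] for √475; ℓ=10 ⇒ convergent index 9
step 0: (21, 1)  from 21·(1,0) + (0,1)
…
step 4: (741, 34)  from 6·(109,5) + (87,4)
…
step 8: (45921, 2107)  from 3·(11878,545) + (10287,472)
step 9: (57799, 2652)  from 1·(45921,2107) + (11878,545)
fundamental: x₁=57799, y₁=2652  (since 3340724401 − 475·7033104 = 1)
(x_2, y_2) = (57799·57799 + 475·2652·2652, 57799·2652 + 2652·57799) = (6681448801, 306565896)
(x_3, y_3) = (57799·6681448801 + 475·2652·306565896, 57799·306565896 + 2652·6681448801) = (772362118440199, 35438404443156)
(x_4, y_4) = (57799·772362118440199 + 475·2652·35438404443156, 57799·35438404443156 + 2652·772362118440199) = (89283516160768675201, 4096608676513381392)

57799 2652
6681448801 306565896
772362118440199 35438404443156
89283516160768675201 4096608676513381392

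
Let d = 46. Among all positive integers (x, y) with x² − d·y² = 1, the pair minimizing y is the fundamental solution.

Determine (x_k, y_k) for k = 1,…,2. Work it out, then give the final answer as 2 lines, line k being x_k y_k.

√46 → a₀=6, period (1,3,1,1,2,6,2,1,1,3,1,12); ℓ=12 even so k=11
step 0: (6, 1)  from 6·(1,0) + (0,1)
…
step 6: (997, 147)  from 6·(156,23) + (61,9)
…
step 10: (19038, 2807)  from 3·(5297,781) + (3147,464)
step 11: (24335, 3588)  from 1·(19038,2807) + (5297,781)
fundamental: x₁=24335, y₁=3588  (since 592192225 − 46·12873744 = 1)
n=2: (24335,3588)∘(24335,3588) = (24335·24335+46·3588·3588, 24335·3588+3588·24335) = (1184384449,174627960)

24335 3588
1184384449 174627960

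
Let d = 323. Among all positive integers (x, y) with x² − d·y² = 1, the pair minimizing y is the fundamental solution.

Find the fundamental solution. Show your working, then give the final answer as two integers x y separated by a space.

√323 = [17; 1,34, …], period ℓ=2 (even) → k=1
step 0: (17, 1)  from 17·(1,0) + (0,1)
step 1: (18, 1)  from 1·(17,1) + (1,0)
→ (18, 1).  Check: 18²=324, 323·1²=323, difference 1.

18 1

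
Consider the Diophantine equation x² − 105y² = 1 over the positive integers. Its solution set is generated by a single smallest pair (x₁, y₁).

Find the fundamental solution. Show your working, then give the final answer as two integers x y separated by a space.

d=105: √d = [10; 4,20] (ℓ=2, even), read p_1/q_1
k=0  a_k=10  p_k/q_k = 10/1
k=1  a_k=4  p_k/q_k = 41/4
(x₁, y₁) = (41, 4);  41² − 105·4² = 1 ✓

41 4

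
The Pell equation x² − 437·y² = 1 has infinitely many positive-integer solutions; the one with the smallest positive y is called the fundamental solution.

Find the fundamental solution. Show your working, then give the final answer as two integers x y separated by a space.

d=437: √d = [20; 1,9,2,9,1,40] (ℓ=6, even), read p_5/q_5
a_0=20:  p_0=20·1+0=20,  q_0=20·0+1=1
a_1=1:  p_1=1·20+1=21,  q_1=1·1+0=1
a_2=9:  p_2=9·21+20=209,  q_2=9·1+1=10
…
a_4=9:  p_4=9·439+209=4160,  q_4=9·21+10=199
a_5=1:  p_5=1·4160+439=4599,  q_5=1·199+21=220
(x₁, y₁) = (4599, 220);  4599² − 437·220² = 1 ✓

4599 220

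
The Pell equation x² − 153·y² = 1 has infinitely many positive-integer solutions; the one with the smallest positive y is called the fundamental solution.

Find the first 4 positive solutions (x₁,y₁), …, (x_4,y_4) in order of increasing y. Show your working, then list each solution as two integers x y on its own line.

2177 176
9478657 766304
41270070401 3336487440
179689877047297 14527065547456

√153 = [12; 2,1,2,2,2,1,2,24, …], period ℓ=8 (even) → k=7
a_0=12:  p_0=12·1+0=12,  q_0=12·0+1=1
…
a_2=1:  p_2=1·25+12=37,  q_2=1·2+1=3
a_3=2:  p_3=2·37+25=99,  q_3=2·3+2=8
…
a_6=1:  p_6=1·569+235=804,  q_6=1·46+19=65
a_7=2:  p_7=2·804+569=2177,  q_7=2·65+46=176
fundamental: x₁=2177, y₁=176  (since 4739329 − 153·30976 = 1)
(2177+176√153)^2 = 9478657 + 766304√153
(2177+176√153)^3 = 41270070401 + 3336487440√153
(2177+176√153)^4 = 179689877047297 + 14527065547456√153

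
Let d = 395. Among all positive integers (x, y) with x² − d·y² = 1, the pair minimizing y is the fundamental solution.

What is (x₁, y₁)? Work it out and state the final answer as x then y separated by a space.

[19; 1,6,1,38] for √395; ℓ=4 ⇒ convergent index 3
step 0: (19, 1)  from 19·(1,0) + (0,1)
…
step 2: (139, 7)  from 6·(20,1) + (19,1)
step 3: (159, 8)  from 1·(139,7) + (20,1)
fundamental: x₁=159, y₁=8  (since 25281 − 395·64 = 1)

159 8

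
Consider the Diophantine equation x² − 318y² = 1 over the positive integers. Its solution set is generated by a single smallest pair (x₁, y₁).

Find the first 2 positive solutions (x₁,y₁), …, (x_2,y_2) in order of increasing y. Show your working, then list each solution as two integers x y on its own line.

d=318: √d = [17; 1,4,1,34] (ℓ=4, even), read p_3/q_3
a_0=17:  p_0=17·1+0=17,  q_0=17·0+1=1
a_1=1:  p_1=1·17+1=18,  q_1=1·1+0=1
a_2=4:  p_2=4·18+17=89,  q_2=4·1+1=5
a_3=1:  p_3=1·89+18=107,  q_3=1·5+1=6
fundamental: x₁=107, y₁=6  (since 11449 − 318·36 = 1)
(107+6√318)^2 = 22897 + 1284√318

107 6
22897 1284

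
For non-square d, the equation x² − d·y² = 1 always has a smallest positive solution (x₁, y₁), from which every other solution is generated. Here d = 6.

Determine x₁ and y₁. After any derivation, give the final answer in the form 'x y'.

5 2

√6 = [2; 2,4, …], period ℓ=2 (even) → k=1
step 0: (2, 1)  from 2·(1,0) + (0,1)
step 1: (5, 2)  from 2·(2,1) + (1,0)
fundamental: x₁=5, y₁=2  (since 25 − 6·4 = 1)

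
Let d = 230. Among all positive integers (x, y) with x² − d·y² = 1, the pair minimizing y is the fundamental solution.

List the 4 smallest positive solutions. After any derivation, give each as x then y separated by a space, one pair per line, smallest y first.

[15; 6,30] for √230; ℓ=2 ⇒ convergent index 1
step 0: (15, 1)  from 15·(1,0) + (0,1)
step 1: (91, 6)  from 6·(15,1) + (1,0)
fundamental: x₁=91, y₁=6  (since 8281 − 230·36 = 1)
n=2: (91,6)∘(91,6) = (91·91+230·6·6, 91·6+6·91) = (16561,1092)
n=3: (16561,1092)∘(91,6) = (91·16561+230·6·1092, 91·1092+6·16561) = (3014011,198738)
n=4: (3014011,198738)∘(91,6) = (91·3014011+230·6·198738, 91·198738+6·3014011) = (548533441,36169224)

91 6
16561 1092
3014011 198738
548533441 36169224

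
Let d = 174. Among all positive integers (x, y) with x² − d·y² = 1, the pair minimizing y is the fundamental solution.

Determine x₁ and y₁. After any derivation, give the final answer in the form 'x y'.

√174 = [13; 5,4,5,26, …], period ℓ=4 (even) → k=3
step 0: (13, 1)  from 13·(1,0) + (0,1)
…
step 2: (277, 21)  from 4·(66,5) + (13,1)
step 3: (1451, 110)  from 5·(277,21) + (66,5)
fundamental: x₁=1451, y₁=110  (since 2105401 − 174·12100 = 1)

1451 110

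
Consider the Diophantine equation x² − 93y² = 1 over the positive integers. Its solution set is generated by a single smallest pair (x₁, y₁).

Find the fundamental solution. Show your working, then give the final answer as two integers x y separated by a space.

√93 → a₀=9, period (1,1,1,4,6,4,1,1,1,18); ℓ=10 even so k=9
step 0: (9, 1)  from 9·(1,0) + (0,1)
…
step 3: (29, 3)  from 1·(19,2) + (10,1)
step 4: (135, 14)  from 4·(29,3) + (19,2)
…
step 6: (3491, 362)  from 4·(839,87) + (135,14)
…
step 8: (7821, 811)  from 1·(4330,449) + (3491,362)
step 9: (12151, 1260)  from 1·(7821,811) + (4330,449)
→ (12151, 1260).  Check: 12151²=147646801, 93·1260²=147646800, difference 1.

12151 1260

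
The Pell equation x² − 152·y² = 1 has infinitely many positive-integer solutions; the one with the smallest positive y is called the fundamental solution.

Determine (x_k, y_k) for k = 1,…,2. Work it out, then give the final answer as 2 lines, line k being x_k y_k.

d=152: √d = [12; 3,24] (ℓ=2, even), read p_1/q_1
a_0=12:  p_0=12·1+0=12,  q_0=12·0+1=1
a_1=3:  p_1=3·12+1=37,  q_1=3·1+0=3
fundamental: x₁=37, y₁=3  (since 1369 − 152·9 = 1)
k=2:  x_2 = 37·37+152·3·3 = 2737,  y_2 = 37·3+3·37 = 222

37 3
2737 222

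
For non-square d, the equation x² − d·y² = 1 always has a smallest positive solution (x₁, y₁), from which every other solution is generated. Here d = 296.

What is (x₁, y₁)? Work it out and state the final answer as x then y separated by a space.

3699 215

√296 = [17; 4,1,7,1,4,34, …], period ℓ=6 (even) → k=5
step 0: (17, 1)  from 17·(1,0) + (0,1)
step 1: (69, 4)  from 4·(17,1) + (1,0)
…
step 4: (757, 44)  from 1·(671,39) + (86,5)
step 5: (3699, 215)  from 4·(757,44) + (671,39)
fundamental: x₁=3699, y₁=215  (since 13682601 − 296·46225 = 1)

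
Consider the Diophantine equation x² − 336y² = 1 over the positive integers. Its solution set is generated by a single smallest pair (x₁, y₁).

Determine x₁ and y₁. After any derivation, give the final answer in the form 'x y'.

55 3

√336 = [18; 3,36, …], period ℓ=2 (even) → k=1
step 0: (18, 1)  from 18·(1,0) + (0,1)
step 1: (55, 3)  from 3·(18,1) + (1,0)
→ (55, 3).  Check: 55²=3025, 336·3²=3024, difference 1.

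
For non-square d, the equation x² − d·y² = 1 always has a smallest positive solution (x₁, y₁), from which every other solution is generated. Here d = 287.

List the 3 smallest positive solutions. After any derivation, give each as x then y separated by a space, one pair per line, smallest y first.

288 17
165887 9792
95550624 5640175

[16; 1,15,1,32] for √287; ℓ=4 ⇒ convergent index 3
i=0: a=16 ⇒ p=16, q=1
i=1: a=1 ⇒ p=17, q=1
i=2: a=15 ⇒ p=271, q=16
i=3: a=1 ⇒ p=288, q=17
→ (288, 17).  Check: 288²=82944, 287·17²=82943, difference 1.
(x_2, y_2) = (288·288 + 287·17·17, 288·17 + 17·288) = (165887, 9792)
(x_3, y_3) = (288·165887 + 287·17·9792, 288·9792 + 17·165887) = (95550624, 5640175)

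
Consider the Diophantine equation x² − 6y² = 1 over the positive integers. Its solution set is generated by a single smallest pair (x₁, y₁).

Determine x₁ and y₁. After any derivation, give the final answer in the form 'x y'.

[2; 2,4] for √6; ℓ=2 ⇒ convergent index 1
k=0  a_k=2  p_k/q_k = 2/1
k=1  a_k=2  p_k/q_k = 5/2
(x₁, y₁) = (5, 2);  5² − 6·2² = 1 ✓

5 2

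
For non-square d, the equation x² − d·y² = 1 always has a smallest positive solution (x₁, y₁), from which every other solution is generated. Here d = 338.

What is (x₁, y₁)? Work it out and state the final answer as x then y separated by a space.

114243 6214

[18; 2,1,1,2,36] for √338; ℓ=5 ⇒ convergent index 9
a_0=18:  p_0=18·1+0=18,  q_0=18·0+1=1
…
a_3=1:  p_3=1·55+37=92,  q_3=1·3+2=5
…
a_7=1:  p_7=1·17631+8696=26327,  q_7=1·959+473=1432
a_8=1:  p_8=1·26327+17631=43958,  q_8=1·1432+959=2391
a_9=2:  p_9=2·43958+26327=114243,  q_9=2·2391+1432=6214
fundamental: x₁=114243, y₁=6214  (since 13051463049 − 338·38613796 = 1)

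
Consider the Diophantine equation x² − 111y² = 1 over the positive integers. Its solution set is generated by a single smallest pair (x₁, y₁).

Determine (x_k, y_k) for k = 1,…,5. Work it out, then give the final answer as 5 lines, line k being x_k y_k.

√111 → a₀=10, period (1,1,6,1,1,20); ℓ=6 even so k=5
a_0=10:  p_0=10·1+0=10,  q_0=10·0+1=1
a_1=1:  p_1=1·10+1=11,  q_1=1·1+0=1
a_2=1:  p_2=1·11+10=21,  q_2=1·1+1=2
…
a_4=1:  p_4=1·137+21=158,  q_4=1·13+2=15
a_5=1:  p_5=1·158+137=295,  q_5=1·15+13=28
→ (295, 28).  Check: 295²=87025, 111·28²=87024, difference 1.
(x_2, y_2) = (295·295 + 111·28·28, 295·28 + 28·295) = (174049, 16520)
(x_3, y_3) = (295·174049 + 111·28·16520, 295·16520 + 28·174049) = (102688615, 9746772)
(x_4, y_4) = (295·102688615 + 111·28·9746772, 295·9746772 + 28·102688615) = (60586108801, 5750578960)
(x_5, y_5) = (295·60586108801 + 111·28·5750578960, 295·5750578960 + 28·60586108801) = (35745701503975, 3392831839628)

295 28
174049 16520
102688615 9746772
60586108801 5750578960
35745701503975 3392831839628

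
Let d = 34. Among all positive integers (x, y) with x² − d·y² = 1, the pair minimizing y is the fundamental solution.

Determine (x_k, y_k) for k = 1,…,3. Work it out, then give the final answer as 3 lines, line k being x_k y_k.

35 6
2449 420
171395 29394

√34 → a₀=5, period (1,4,1,10); ℓ=4 even so k=3
i=0: a=5 ⇒ p=5, q=1
…
i=2: a=4 ⇒ p=29, q=5
i=3: a=1 ⇒ p=35, q=6
→ (35, 6).  Check: 35²=1225, 34·6²=1224, difference 1.
(x_2, y_2) = (35·35 + 34·6·6, 35·6 + 6·35) = (2449, 420)
(x_3, y_3) = (35·2449 + 34·6·420, 35·420 + 6·2449) = (171395, 29394)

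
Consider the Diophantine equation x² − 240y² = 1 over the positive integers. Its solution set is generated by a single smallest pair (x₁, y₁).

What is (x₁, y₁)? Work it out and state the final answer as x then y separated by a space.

√240 = [15; 2,30, …], period ℓ=2 (even) → k=1
k=0  a_k=15  p_k/q_k = 15/1
k=1  a_k=2  p_k/q_k = 31/2
→ (31, 2).  Check: 31²=961, 240·2²=960, difference 1.

31 2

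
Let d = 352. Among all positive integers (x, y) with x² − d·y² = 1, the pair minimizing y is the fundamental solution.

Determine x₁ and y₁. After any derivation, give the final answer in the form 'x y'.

√352 → a₀=18, period (1,3,5,9,5,3,1,36); ℓ=8 even so k=7
a_0=18:  p_0=18·1+0=18,  q_0=18·0+1=1
…
a_5=5:  p_5=5·3621+394=18499,  q_5=5·193+21=986
a_6=3:  p_6=3·18499+3621=59118,  q_6=3·986+193=3151
a_7=1:  p_7=1·59118+18499=77617,  q_7=1·3151+986=4137
→ (77617, 4137).  Check: 77617²=6024398689, 352·4137²=6024398688, difference 1.

77617 4137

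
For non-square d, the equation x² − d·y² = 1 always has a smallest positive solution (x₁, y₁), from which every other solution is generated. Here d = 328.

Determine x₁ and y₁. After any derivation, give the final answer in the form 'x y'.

√328 = [18; 9,36, …], period ℓ=2 (even) → k=1
i=0: a=18 ⇒ p=18, q=1
i=1: a=9 ⇒ p=163, q=9
(x₁, y₁) = (163, 9);  163² − 328·9² = 1 ✓

163 9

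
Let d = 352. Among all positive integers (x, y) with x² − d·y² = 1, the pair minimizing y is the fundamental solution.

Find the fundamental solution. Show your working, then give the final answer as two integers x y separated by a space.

√352 = [18; 1,3,5,9,5,3,1,36, …], period ℓ=8 (even) → k=7
a_0=18:  p_0=18·1+0=18,  q_0=18·0+1=1
…
a_3=5:  p_3=5·75+19=394,  q_3=5·4+1=21
…
a_6=3:  p_6=3·18499+3621=59118,  q_6=3·986+193=3151
a_7=1:  p_7=1·59118+18499=77617,  q_7=1·3151+986=4137
fundamental: x₁=77617, y₁=4137  (since 6024398689 − 352·17114769 = 1)

77617 4137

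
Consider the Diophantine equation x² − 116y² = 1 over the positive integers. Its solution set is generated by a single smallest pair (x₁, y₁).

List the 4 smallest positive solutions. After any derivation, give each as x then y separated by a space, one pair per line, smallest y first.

9801 910
192119201 17837820
3765920568201 349656946730
73819574785756801 6853975451963640

√116 → a₀=10, period (1,3,2,1,4,1,2,3,1,20); ℓ=10 even so k=9
step 0: (10, 1)  from 10·(1,0) + (0,1)
step 1: (11, 1)  from 1·(10,1) + (1,0)
…
step 7: (2251, 209)  from 2·(797,74) + (657,61)
step 8: (7550, 701)  from 3·(2251,209) + (797,74)
step 9: (9801, 910)  from 1·(7550,701) + (2251,209)
(x₁, y₁) = (9801, 910);  9801² − 116·910² = 1 ✓
(x_2, y_2) = (9801·9801 + 116·910·910, 9801·910 + 910·9801) = (192119201, 17837820)
(x_3, y_3) = (9801·192119201 + 116·910·17837820, 9801·17837820 + 910·192119201) = (3765920568201, 349656946730)
(x_4, y_4) = (9801·3765920568201 + 116·910·349656946730, 9801·349656946730 + 910·3765920568201) = (73819574785756801, 6853975451963640)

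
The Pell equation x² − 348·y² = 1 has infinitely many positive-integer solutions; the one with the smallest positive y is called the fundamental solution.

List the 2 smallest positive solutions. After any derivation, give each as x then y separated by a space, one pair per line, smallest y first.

d=348: √d = [18; 1,1,1,8,1,1,1,36] (ℓ=8, even), read p_7/q_7
i=0: a=18 ⇒ p=18, q=1
…
i=3: a=1 ⇒ p=56, q=3
…
i=6: a=1 ⇒ p=1026, q=55
i=7: a=1 ⇒ p=1567, q=84
fundamental: x₁=1567, y₁=84  (since 2455489 − 348·7056 = 1)
(1567+84√348)^2 = 4910977 + 263256√348

1567 84
4910977 263256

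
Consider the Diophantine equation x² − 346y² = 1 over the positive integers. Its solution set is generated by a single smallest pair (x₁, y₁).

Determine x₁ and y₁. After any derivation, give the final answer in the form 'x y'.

17299 930

[18; 1,1,1,1,36] for √346; ℓ=5 ⇒ convergent index 9
step 0: (18, 1)  from 18·(1,0) + (0,1)
…
step 2: (37, 2)  from 1·(19,1) + (18,1)
…
step 4: (93, 5)  from 1·(56,3) + (37,2)
…
step 8: (10398, 559)  from 1·(6901,371) + (3497,188)
step 9: (17299, 930)  from 1·(10398,559) + (6901,371)
fundamental: x₁=17299, y₁=930  (since 299255401 − 346·864900 = 1)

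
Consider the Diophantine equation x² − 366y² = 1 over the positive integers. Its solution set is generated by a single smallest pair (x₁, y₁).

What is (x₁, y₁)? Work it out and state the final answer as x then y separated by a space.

d=366: √d = [19; 7,1,1,1,2,12,2,1,1,1,7,38] (ℓ=12, even), read p_11/q_11
i=0: a=19 ⇒ p=19, q=1
i=1: a=7 ⇒ p=134, q=7
…
i=3: a=1 ⇒ p=287, q=15
i=4: a=1 ⇒ p=440, q=23
i=5: a=2 ⇒ p=1167, q=61
i=6: a=12 ⇒ p=14444, q=755
i=7: a=2 ⇒ p=30055, q=1571
…
i=10: a=1 ⇒ p=119053, q=6223
i=11: a=7 ⇒ p=907925, q=47458
(x₁, y₁) = (907925, 47458);  907925² − 366·47458² = 1 ✓

907925 47458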